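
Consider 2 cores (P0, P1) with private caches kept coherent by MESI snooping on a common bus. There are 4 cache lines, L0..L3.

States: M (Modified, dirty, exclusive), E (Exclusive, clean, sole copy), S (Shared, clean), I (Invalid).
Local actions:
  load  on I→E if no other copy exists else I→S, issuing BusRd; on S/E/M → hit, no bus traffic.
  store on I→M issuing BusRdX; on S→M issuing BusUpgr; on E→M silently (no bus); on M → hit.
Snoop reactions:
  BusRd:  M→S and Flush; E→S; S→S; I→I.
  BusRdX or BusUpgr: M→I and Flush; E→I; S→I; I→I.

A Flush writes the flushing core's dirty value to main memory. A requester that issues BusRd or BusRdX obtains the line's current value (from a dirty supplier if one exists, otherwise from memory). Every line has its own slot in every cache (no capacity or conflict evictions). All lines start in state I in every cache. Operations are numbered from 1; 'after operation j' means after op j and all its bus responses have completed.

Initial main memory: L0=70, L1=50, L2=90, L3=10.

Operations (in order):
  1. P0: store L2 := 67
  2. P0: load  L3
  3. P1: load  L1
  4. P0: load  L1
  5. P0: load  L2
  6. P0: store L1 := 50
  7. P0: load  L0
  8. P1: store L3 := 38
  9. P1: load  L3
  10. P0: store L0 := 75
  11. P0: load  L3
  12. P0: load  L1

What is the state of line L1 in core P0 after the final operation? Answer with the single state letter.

state = M

1. P0: store L2 := 67  bus=[BusRdX]  L2: P0=M P1=I  mem[L2]=90
2. P0: load  L3  bus=[BusRd]  L3: P0=E P1=I  mem[L3]=10
3. P1: load  L1  bus=[BusRd]  L1: P0=I P1=E  mem[L1]=50
4. P0: load  L1  bus=[BusRd]  L1: P0=S P1=S  mem[L1]=50
5. P0: load  L2  bus=[-]  L2: P0=M P1=I  mem[L2]=90
6. P0: store L1 := 50  bus=[BusUpgr]  L1: P0=M P1=I  mem[L1]=50
7. P0: load  L0  bus=[BusRd]  L0: P0=E P1=I  mem[L0]=70
8. P1: store L3 := 38  bus=[BusRdX]  L3: P0=I P1=M  mem[L3]=10
9. P1: load  L3  bus=[-]  L3: P0=I P1=M  mem[L3]=10
10. P0: store L0 := 75  bus=[-]  L0: P0=M P1=I  mem[L0]=70
11. P0: load  L3  bus=[BusRd,Flush]  L3: P0=S P1=S  mem[L3]=38
12. P0: load  L1  bus=[-]  L1: P0=M P1=I  mem[L1]=50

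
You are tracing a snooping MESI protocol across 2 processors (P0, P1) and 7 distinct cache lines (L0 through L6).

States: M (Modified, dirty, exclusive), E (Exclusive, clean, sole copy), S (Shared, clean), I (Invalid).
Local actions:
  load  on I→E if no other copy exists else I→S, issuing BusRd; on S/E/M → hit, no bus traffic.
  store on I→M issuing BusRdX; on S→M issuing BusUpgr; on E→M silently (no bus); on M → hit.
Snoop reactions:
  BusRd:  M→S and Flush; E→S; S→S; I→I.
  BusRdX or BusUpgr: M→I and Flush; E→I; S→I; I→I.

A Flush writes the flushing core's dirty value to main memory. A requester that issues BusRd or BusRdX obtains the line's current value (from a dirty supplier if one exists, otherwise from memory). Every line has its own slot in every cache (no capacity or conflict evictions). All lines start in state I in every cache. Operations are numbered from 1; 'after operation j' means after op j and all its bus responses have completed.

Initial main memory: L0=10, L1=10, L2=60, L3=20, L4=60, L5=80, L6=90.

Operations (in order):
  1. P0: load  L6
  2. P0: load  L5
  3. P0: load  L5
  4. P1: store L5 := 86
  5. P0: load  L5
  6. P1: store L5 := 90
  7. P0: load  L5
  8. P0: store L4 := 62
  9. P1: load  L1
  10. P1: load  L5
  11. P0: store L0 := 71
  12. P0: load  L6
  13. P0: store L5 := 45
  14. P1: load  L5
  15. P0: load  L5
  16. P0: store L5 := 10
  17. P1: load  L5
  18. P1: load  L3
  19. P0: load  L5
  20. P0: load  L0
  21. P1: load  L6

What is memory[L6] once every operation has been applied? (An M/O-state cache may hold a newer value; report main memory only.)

memory[L6] = 90

[1] P0: load  L6 | P0:E(90), P1:I | bus: BusRd
[2] P0: load  L5 | P0:E(80), P1:I | bus: BusRd
[3] P0: load  L5 | P0:E(80), P1:I | bus: none
[4] P1: store L5 := 86 | P0:I, P1:M(86) | bus: BusRdX
[5] P0: load  L5 | P0:S(86), P1:S(86) | bus: BusRd,Flush
[6] P1: store L5 := 90 | P0:I, P1:M(90) | bus: BusUpgr
[7] P0: load  L5 | P0:S(90), P1:S(90) | bus: BusRd,Flush
[8] P0: store L4 := 62 | P0:M(62), P1:I | bus: BusRdX
[9] P1: load  L1 | P0:I, P1:E(10) | bus: BusRd
[10] P1: load  L5 | P0:S(90), P1:S(90) | bus: none
[11] P0: store L0 := 71 | P0:M(71), P1:I | bus: BusRdX
[12] P0: load  L6 | P0:E(90), P1:I | bus: none
[13] P0: store L5 := 45 | P0:M(45), P1:I | bus: BusUpgr
[14] P1: load  L5 | P0:S(45), P1:S(45) | bus: BusRd,Flush
[15] P0: load  L5 | P0:S(45), P1:S(45) | bus: none
[16] P0: store L5 := 10 | P0:M(10), P1:I | bus: BusUpgr
[17] P1: load  L5 | P0:S(10), P1:S(10) | bus: BusRd,Flush
[18] P1: load  L3 | P0:I, P1:E(20) | bus: BusRd
[19] P0: load  L5 | P0:S(10), P1:S(10) | bus: none
[20] P0: load  L0 | P0:M(71), P1:I | bus: none
[21] P1: load  L6 | P0:S(90), P1:S(90) | bus: BusRd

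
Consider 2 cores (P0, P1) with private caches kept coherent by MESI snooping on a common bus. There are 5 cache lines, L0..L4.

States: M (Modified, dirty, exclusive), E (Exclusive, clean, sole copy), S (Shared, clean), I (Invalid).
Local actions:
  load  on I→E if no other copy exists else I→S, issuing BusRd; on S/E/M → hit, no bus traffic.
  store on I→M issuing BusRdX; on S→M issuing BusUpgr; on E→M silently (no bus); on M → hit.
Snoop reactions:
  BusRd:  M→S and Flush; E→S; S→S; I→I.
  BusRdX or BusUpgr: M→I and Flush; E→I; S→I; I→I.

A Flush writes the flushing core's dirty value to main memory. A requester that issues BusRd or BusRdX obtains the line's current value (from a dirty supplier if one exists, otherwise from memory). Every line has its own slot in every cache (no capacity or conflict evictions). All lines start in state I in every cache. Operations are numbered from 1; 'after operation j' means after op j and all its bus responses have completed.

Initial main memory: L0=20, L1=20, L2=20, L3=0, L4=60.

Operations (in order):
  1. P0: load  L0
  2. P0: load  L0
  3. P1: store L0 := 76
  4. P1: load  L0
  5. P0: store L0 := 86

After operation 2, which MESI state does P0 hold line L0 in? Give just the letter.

  op1 P0: load  L0 → E/I on L0; bus BusRd; mem=20
  op2 P0: load  L0 → E/I on L0; bus (none); mem=20
  op3 P1: store L0 := 76 → I/M on L0; bus BusRdX; mem=20
  op4 P1: load  L0 → I/M on L0; bus (none); mem=20
  op5 P0: store L0 := 86 → M/I on L0; bus BusRdX Flush; mem=76

state = E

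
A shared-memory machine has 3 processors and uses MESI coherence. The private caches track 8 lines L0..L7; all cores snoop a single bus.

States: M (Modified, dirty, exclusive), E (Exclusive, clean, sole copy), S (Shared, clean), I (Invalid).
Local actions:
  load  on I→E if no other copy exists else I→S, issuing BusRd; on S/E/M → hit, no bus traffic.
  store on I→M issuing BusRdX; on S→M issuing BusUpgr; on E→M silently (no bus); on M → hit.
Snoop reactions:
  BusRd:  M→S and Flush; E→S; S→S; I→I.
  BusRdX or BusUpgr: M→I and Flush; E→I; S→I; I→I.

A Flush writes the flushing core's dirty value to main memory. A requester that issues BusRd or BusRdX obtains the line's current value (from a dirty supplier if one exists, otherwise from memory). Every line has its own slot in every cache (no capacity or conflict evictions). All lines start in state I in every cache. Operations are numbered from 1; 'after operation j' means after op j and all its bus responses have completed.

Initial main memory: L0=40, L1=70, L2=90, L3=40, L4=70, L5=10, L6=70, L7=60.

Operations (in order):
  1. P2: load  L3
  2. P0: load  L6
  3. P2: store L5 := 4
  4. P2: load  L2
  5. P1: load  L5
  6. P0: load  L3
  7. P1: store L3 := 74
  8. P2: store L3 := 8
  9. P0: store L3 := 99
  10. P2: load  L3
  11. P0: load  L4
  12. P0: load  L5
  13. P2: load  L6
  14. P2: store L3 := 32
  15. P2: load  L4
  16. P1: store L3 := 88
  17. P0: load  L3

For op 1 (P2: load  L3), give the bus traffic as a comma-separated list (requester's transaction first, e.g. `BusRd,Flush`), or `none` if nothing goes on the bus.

bus = BusRd

step 1: P2: load  L3  ⟶  IIE  (L3)  txn=BusRd  M[L3]=40
step 2: P0: load  L6  ⟶  EII  (L6)  txn=BusRd  M[L6]=70
step 3: P2: store L5 := 4  ⟶  IIM  (L5)  txn=BusRdX  M[L5]=10
step 4: P2: load  L2  ⟶  IIE  (L2)  txn=BusRd  M[L2]=90
step 5: P1: load  L5  ⟶  ISS  (L5)  txn=BusRd+Flush  M[L5]=4
step 6: P0: load  L3  ⟶  SIS  (L3)  txn=BusRd  M[L3]=40
step 7: P1: store L3 := 74  ⟶  IMI  (L3)  txn=BusRdX  M[L3]=40
step 8: P2: store L3 := 8  ⟶  IIM  (L3)  txn=BusRdX+Flush  M[L3]=74
step 9: P0: store L3 := 99  ⟶  MII  (L3)  txn=BusRdX+Flush  M[L3]=8
step 10: P2: load  L3  ⟶  SIS  (L3)  txn=BusRd+Flush  M[L3]=99
step 11: P0: load  L4  ⟶  EII  (L4)  txn=BusRd  M[L4]=70
step 12: P0: load  L5  ⟶  SSS  (L5)  txn=BusRd  M[L5]=4
step 13: P2: load  L6  ⟶  SIS  (L6)  txn=BusRd  M[L6]=70
step 14: P2: store L3 := 32  ⟶  IIM  (L3)  txn=BusUpgr  M[L3]=99
step 15: P2: load  L4  ⟶  SIS  (L4)  txn=BusRd  M[L4]=70
step 16: P1: store L3 := 88  ⟶  IMI  (L3)  txn=BusRdX+Flush  M[L3]=32
step 17: P0: load  L3  ⟶  SSI  (L3)  txn=BusRd+Flush  M[L3]=88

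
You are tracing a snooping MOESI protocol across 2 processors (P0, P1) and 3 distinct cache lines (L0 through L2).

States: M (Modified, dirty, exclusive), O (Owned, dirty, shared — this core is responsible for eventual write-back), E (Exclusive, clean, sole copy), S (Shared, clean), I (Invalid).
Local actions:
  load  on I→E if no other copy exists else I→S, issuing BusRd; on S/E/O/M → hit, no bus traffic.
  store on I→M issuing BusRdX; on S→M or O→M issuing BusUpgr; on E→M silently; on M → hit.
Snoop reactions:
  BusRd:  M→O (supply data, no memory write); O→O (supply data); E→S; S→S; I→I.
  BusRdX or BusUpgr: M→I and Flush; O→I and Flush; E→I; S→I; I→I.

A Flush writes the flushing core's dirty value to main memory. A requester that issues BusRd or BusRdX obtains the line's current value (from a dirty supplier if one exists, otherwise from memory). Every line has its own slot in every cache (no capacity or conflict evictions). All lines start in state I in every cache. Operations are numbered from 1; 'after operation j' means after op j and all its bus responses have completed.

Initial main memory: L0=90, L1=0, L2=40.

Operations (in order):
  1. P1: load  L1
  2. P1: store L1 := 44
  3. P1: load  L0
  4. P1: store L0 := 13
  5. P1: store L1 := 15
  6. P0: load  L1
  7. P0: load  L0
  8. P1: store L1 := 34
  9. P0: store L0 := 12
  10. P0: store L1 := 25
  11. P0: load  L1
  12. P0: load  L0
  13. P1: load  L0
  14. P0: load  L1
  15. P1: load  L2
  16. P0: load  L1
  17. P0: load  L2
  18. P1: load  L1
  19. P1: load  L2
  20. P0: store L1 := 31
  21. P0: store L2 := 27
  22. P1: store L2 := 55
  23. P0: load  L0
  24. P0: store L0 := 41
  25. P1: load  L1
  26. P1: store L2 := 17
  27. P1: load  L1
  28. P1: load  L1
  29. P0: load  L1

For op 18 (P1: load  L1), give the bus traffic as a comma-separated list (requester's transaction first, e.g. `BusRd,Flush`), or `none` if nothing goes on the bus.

  op1 P1: load  L1 → I/E on L1; bus BusRd; mem=0
  op2 P1: store L1 := 44 → I/M on L1; bus (none); mem=0
  op3 P1: load  L0 → I/E on L0; bus BusRd; mem=90
  op4 P1: store L0 := 13 → I/M on L0; bus (none); mem=90
  op5 P1: store L1 := 15 → I/M on L1; bus (none); mem=0
  op6 P0: load  L1 → S/O on L1; bus BusRd; mem=0
  op7 P0: load  L0 → S/O on L0; bus BusRd; mem=90
  op8 P1: store L1 := 34 → I/M on L1; bus BusUpgr; mem=0
  op9 P0: store L0 := 12 → M/I on L0; bus BusUpgr Flush; mem=13
  op10 P0: store L1 := 25 → M/I on L1; bus BusRdX Flush; mem=34
  op11 P0: load  L1 → M/I on L1; bus (none); mem=34
  op12 P0: load  L0 → M/I on L0; bus (none); mem=13
  op13 P1: load  L0 → O/S on L0; bus BusRd; mem=13
  op14 P0: load  L1 → M/I on L1; bus (none); mem=34
  op15 P1: load  L2 → I/E on L2; bus BusRd; mem=40
  op16 P0: load  L1 → M/I on L1; bus (none); mem=34
  op17 P0: load  L2 → S/S on L2; bus BusRd; mem=40
  op18 P1: load  L1 → O/S on L1; bus BusRd; mem=34
  op19 P1: load  L2 → S/S on L2; bus (none); mem=40
  op20 P0: store L1 := 31 → M/I on L1; bus BusUpgr; mem=34
  op21 P0: store L2 := 27 → M/I on L2; bus BusUpgr; mem=40
  op22 P1: store L2 := 55 → I/M on L2; bus BusRdX Flush; mem=27
  op23 P0: load  L0 → O/S on L0; bus (none); mem=13
  op24 P0: store L0 := 41 → M/I on L0; bus BusUpgr; mem=13
  op25 P1: load  L1 → O/S on L1; bus BusRd; mem=34
  op26 P1: store L2 := 17 → I/M on L2; bus (none); mem=27
  op27 P1: load  L1 → O/S on L1; bus (none); mem=34
  op28 P1: load  L1 → O/S on L1; bus (none); mem=34
  op29 P0: load  L1 → O/S on L1; bus (none); mem=34

bus = BusRd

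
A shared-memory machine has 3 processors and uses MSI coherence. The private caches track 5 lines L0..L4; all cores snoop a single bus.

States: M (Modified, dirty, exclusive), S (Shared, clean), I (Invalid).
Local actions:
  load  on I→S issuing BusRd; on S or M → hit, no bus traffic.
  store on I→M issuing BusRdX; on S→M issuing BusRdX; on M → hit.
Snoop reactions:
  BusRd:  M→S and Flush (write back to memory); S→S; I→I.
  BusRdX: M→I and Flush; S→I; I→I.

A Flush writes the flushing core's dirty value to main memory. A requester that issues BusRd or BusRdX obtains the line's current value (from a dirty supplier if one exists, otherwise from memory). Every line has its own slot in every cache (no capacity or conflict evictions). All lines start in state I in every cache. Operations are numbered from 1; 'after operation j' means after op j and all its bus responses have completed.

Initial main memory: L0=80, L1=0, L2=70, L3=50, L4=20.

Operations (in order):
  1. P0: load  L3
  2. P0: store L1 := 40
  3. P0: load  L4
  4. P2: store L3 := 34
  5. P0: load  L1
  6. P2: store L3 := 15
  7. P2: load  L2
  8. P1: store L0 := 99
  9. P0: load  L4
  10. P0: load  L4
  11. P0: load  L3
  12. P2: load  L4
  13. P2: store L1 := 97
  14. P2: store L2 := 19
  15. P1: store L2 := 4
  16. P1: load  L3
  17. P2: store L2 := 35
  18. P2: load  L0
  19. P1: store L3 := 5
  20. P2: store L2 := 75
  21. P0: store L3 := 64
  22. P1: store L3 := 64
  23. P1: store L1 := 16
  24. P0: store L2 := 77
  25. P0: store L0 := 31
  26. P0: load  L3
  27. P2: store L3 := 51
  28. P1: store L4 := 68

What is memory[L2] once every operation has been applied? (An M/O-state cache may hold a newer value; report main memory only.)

memory[L2] = 75

1. P0: load  L3  bus=[BusRd]  L3: P0=S P1=I P2=I  mem[L3]=50
2. P0: store L1 := 40  bus=[BusRdX]  L1: P0=M P1=I P2=I  mem[L1]=0
3. P0: load  L4  bus=[BusRd]  L4: P0=S P1=I P2=I  mem[L4]=20
4. P2: store L3 := 34  bus=[BusRdX]  L3: P0=I P1=I P2=M  mem[L3]=50
5. P0: load  L1  bus=[-]  L1: P0=M P1=I P2=I  mem[L1]=0
6. P2: store L3 := 15  bus=[-]  L3: P0=I P1=I P2=M  mem[L3]=50
7. P2: load  L2  bus=[BusRd]  L2: P0=I P1=I P2=S  mem[L2]=70
8. P1: store L0 := 99  bus=[BusRdX]  L0: P0=I P1=M P2=I  mem[L0]=80
9. P0: load  L4  bus=[-]  L4: P0=S P1=I P2=I  mem[L4]=20
10. P0: load  L4  bus=[-]  L4: P0=S P1=I P2=I  mem[L4]=20
11. P0: load  L3  bus=[BusRd,Flush]  L3: P0=S P1=I P2=S  mem[L3]=15
12. P2: load  L4  bus=[BusRd]  L4: P0=S P1=I P2=S  mem[L4]=20
13. P2: store L1 := 97  bus=[BusRdX,Flush]  L1: P0=I P1=I P2=M  mem[L1]=40
14. P2: store L2 := 19  bus=[BusRdX]  L2: P0=I P1=I P2=M  mem[L2]=70
15. P1: store L2 := 4  bus=[BusRdX,Flush]  L2: P0=I P1=M P2=I  mem[L2]=19
16. P1: load  L3  bus=[BusRd]  L3: P0=S P1=S P2=S  mem[L3]=15
17. P2: store L2 := 35  bus=[BusRdX,Flush]  L2: P0=I P1=I P2=M  mem[L2]=4
18. P2: load  L0  bus=[BusRd,Flush]  L0: P0=I P1=S P2=S  mem[L0]=99
19. P1: store L3 := 5  bus=[BusRdX]  L3: P0=I P1=M P2=I  mem[L3]=15
20. P2: store L2 := 75  bus=[-]  L2: P0=I P1=I P2=M  mem[L2]=4
21. P0: store L3 := 64  bus=[BusRdX,Flush]  L3: P0=M P1=I P2=I  mem[L3]=5
22. P1: store L3 := 64  bus=[BusRdX,Flush]  L3: P0=I P1=M P2=I  mem[L3]=64
23. P1: store L1 := 16  bus=[BusRdX,Flush]  L1: P0=I P1=M P2=I  mem[L1]=97
24. P0: store L2 := 77  bus=[BusRdX,Flush]  L2: P0=M P1=I P2=I  mem[L2]=75
25. P0: store L0 := 31  bus=[BusRdX]  L0: P0=M P1=I P2=I  mem[L0]=99
26. P0: load  L3  bus=[BusRd,Flush]  L3: P0=S P1=S P2=I  mem[L3]=64
27. P2: store L3 := 51  bus=[BusRdX]  L3: P0=I P1=I P2=M  mem[L3]=64
28. P1: store L4 := 68  bus=[BusRdX]  L4: P0=I P1=M P2=I  mem[L4]=20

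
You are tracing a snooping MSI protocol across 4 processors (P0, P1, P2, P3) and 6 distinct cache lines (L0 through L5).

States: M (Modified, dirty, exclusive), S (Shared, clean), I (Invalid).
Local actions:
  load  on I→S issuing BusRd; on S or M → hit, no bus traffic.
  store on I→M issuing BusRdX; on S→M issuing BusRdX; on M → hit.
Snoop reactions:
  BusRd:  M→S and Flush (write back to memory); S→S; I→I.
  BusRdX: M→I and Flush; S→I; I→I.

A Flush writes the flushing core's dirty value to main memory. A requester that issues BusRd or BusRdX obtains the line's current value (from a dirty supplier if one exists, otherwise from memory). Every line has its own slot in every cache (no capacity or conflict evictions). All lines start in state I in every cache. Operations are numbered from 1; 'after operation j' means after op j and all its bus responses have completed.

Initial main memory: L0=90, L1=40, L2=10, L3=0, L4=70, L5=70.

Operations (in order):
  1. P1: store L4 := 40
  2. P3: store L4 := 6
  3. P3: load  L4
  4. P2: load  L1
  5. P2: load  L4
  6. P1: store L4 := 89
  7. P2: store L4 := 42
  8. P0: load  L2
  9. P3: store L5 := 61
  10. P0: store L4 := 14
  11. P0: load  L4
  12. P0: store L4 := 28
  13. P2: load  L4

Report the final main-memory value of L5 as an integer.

1. P1: store L4 := 40  bus=[BusRdX]  L4: P0=I P1=M P2=I P3=I  mem[L4]=70
2. P3: store L4 := 6  bus=[BusRdX,Flush]  L4: P0=I P1=I P2=I P3=M  mem[L4]=40
3. P3: load  L4  bus=[-]  L4: P0=I P1=I P2=I P3=M  mem[L4]=40
4. P2: load  L1  bus=[BusRd]  L1: P0=I P1=I P2=S P3=I  mem[L1]=40
5. P2: load  L4  bus=[BusRd,Flush]  L4: P0=I P1=I P2=S P3=S  mem[L4]=6
6. P1: store L4 := 89  bus=[BusRdX]  L4: P0=I P1=M P2=I P3=I  mem[L4]=6
7. P2: store L4 := 42  bus=[BusRdX,Flush]  L4: P0=I P1=I P2=M P3=I  mem[L4]=89
8. P0: load  L2  bus=[BusRd]  L2: P0=S P1=I P2=I P3=I  mem[L2]=10
9. P3: store L5 := 61  bus=[BusRdX]  L5: P0=I P1=I P2=I P3=M  mem[L5]=70
10. P0: store L4 := 14  bus=[BusRdX,Flush]  L4: P0=M P1=I P2=I P3=I  mem[L4]=42
11. P0: load  L4  bus=[-]  L4: P0=M P1=I P2=I P3=I  mem[L4]=42
12. P0: store L4 := 28  bus=[-]  L4: P0=M P1=I P2=I P3=I  mem[L4]=42
13. P2: load  L4  bus=[BusRd,Flush]  L4: P0=S P1=I P2=S P3=I  mem[L4]=28

memory[L5] = 70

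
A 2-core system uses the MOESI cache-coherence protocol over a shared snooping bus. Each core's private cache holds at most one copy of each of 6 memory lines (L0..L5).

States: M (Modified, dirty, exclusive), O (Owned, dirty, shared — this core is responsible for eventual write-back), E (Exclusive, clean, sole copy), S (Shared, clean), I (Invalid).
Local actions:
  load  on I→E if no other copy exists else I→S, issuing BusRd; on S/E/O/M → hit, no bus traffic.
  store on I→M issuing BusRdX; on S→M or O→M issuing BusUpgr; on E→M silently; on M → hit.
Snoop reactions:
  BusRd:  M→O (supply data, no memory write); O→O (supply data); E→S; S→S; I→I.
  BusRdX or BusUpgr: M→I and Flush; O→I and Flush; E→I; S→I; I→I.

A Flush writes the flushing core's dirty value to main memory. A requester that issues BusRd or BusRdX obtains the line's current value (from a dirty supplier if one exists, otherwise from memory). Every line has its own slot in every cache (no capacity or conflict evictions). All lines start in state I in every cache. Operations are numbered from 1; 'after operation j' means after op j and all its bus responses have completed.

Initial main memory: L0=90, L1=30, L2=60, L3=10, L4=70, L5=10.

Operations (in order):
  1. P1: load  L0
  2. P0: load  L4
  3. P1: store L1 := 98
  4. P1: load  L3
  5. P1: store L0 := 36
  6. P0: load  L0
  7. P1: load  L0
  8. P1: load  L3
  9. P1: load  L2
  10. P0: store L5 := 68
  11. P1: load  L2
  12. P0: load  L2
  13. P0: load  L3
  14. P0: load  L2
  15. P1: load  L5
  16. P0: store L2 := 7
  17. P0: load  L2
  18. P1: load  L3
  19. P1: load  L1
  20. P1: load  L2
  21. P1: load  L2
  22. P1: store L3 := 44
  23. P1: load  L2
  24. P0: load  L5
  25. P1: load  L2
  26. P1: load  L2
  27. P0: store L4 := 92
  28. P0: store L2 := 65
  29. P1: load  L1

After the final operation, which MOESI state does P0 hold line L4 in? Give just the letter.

step 1: P1: load  L0  ⟶  IE  (L0)  txn=BusRd  M[L0]=90
step 2: P0: load  L4  ⟶  EI  (L4)  txn=BusRd  M[L4]=70
step 3: P1: store L1 := 98  ⟶  IM  (L1)  txn=BusRdX  M[L1]=30
step 4: P1: load  L3  ⟶  IE  (L3)  txn=BusRd  M[L3]=10
step 5: P1: store L0 := 36  ⟶  IM  (L0)  txn=∅  M[L0]=90
step 6: P0: load  L0  ⟶  SO  (L0)  txn=BusRd  M[L0]=90
step 7: P1: load  L0  ⟶  SO  (L0)  txn=∅  M[L0]=90
step 8: P1: load  L3  ⟶  IE  (L3)  txn=∅  M[L3]=10
step 9: P1: load  L2  ⟶  IE  (L2)  txn=BusRd  M[L2]=60
step 10: P0: store L5 := 68  ⟶  MI  (L5)  txn=BusRdX  M[L5]=10
step 11: P1: load  L2  ⟶  IE  (L2)  txn=∅  M[L2]=60
step 12: P0: load  L2  ⟶  SS  (L2)  txn=BusRd  M[L2]=60
step 13: P0: load  L3  ⟶  SS  (L3)  txn=BusRd  M[L3]=10
step 14: P0: load  L2  ⟶  SS  (L2)  txn=∅  M[L2]=60
step 15: P1: load  L5  ⟶  OS  (L5)  txn=BusRd  M[L5]=10
step 16: P0: store L2 := 7  ⟶  MI  (L2)  txn=BusUpgr  M[L2]=60
step 17: P0: load  L2  ⟶  MI  (L2)  txn=∅  M[L2]=60
step 18: P1: load  L3  ⟶  SS  (L3)  txn=∅  M[L3]=10
step 19: P1: load  L1  ⟶  IM  (L1)  txn=∅  M[L1]=30
step 20: P1: load  L2  ⟶  OS  (L2)  txn=BusRd  M[L2]=60
step 21: P1: load  L2  ⟶  OS  (L2)  txn=∅  M[L2]=60
step 22: P1: store L3 := 44  ⟶  IM  (L3)  txn=BusUpgr  M[L3]=10
step 23: P1: load  L2  ⟶  OS  (L2)  txn=∅  M[L2]=60
step 24: P0: load  L5  ⟶  OS  (L5)  txn=∅  M[L5]=10
step 25: P1: load  L2  ⟶  OS  (L2)  txn=∅  M[L2]=60
step 26: P1: load  L2  ⟶  OS  (L2)  txn=∅  M[L2]=60
step 27: P0: store L4 := 92  ⟶  MI  (L4)  txn=∅  M[L4]=70
step 28: P0: store L2 := 65  ⟶  MI  (L2)  txn=BusUpgr  M[L2]=60
step 29: P1: load  L1  ⟶  IM  (L1)  txn=∅  M[L1]=30

state = M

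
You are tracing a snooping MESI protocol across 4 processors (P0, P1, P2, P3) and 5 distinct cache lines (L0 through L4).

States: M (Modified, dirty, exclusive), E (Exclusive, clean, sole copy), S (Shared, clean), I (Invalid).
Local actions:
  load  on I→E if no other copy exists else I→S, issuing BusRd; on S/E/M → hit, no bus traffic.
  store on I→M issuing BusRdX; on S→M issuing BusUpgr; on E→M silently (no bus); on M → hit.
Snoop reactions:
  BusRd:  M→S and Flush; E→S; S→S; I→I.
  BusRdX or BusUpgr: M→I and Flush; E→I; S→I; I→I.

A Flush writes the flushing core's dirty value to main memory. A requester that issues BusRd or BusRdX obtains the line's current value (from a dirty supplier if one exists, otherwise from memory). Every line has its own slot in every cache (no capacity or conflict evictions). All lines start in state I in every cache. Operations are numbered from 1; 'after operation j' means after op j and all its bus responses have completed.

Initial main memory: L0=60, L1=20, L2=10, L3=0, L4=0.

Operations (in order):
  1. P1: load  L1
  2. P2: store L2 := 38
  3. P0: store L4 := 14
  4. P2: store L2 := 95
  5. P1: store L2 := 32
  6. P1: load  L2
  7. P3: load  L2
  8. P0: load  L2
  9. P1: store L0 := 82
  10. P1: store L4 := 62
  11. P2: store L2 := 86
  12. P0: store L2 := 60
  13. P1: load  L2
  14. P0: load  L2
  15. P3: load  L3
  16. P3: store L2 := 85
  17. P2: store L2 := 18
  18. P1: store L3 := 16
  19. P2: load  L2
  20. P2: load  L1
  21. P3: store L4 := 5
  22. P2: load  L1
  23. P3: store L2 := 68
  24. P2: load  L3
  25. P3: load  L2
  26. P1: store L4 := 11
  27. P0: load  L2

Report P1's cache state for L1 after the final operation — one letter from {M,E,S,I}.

[1] P1: load  L1 | P0:I, P1:E(20), P2:I, P3:I | bus: BusRd
[2] P2: store L2 := 38 | P0:I, P1:I, P2:M(38), P3:I | bus: BusRdX
[3] P0: store L4 := 14 | P0:M(14), P1:I, P2:I, P3:I | bus: BusRdX
[4] P2: store L2 := 95 | P0:I, P1:I, P2:M(95), P3:I | bus: none
[5] P1: store L2 := 32 | P0:I, P1:M(32), P2:I, P3:I | bus: BusRdX,Flush
[6] P1: load  L2 | P0:I, P1:M(32), P2:I, P3:I | bus: none
[7] P3: load  L2 | P0:I, P1:S(32), P2:I, P3:S(32) | bus: BusRd,Flush
[8] P0: load  L2 | P0:S(32), P1:S(32), P2:I, P3:S(32) | bus: BusRd
[9] P1: store L0 := 82 | P0:I, P1:M(82), P2:I, P3:I | bus: BusRdX
[10] P1: store L4 := 62 | P0:I, P1:M(62), P2:I, P3:I | bus: BusRdX,Flush
[11] P2: store L2 := 86 | P0:I, P1:I, P2:M(86), P3:I | bus: BusRdX
[12] P0: store L2 := 60 | P0:M(60), P1:I, P2:I, P3:I | bus: BusRdX,Flush
[13] P1: load  L2 | P0:S(60), P1:S(60), P2:I, P3:I | bus: BusRd,Flush
[14] P0: load  L2 | P0:S(60), P1:S(60), P2:I, P3:I | bus: none
[15] P3: load  L3 | P0:I, P1:I, P2:I, P3:E(0) | bus: BusRd
[16] P3: store L2 := 85 | P0:I, P1:I, P2:I, P3:M(85) | bus: BusRdX
[17] P2: store L2 := 18 | P0:I, P1:I, P2:M(18), P3:I | bus: BusRdX,Flush
[18] P1: store L3 := 16 | P0:I, P1:M(16), P2:I, P3:I | bus: BusRdX
[19] P2: load  L2 | P0:I, P1:I, P2:M(18), P3:I | bus: none
[20] P2: load  L1 | P0:I, P1:S(20), P2:S(20), P3:I | bus: BusRd
[21] P3: store L4 := 5 | P0:I, P1:I, P2:I, P3:M(5) | bus: BusRdX,Flush
[22] P2: load  L1 | P0:I, P1:S(20), P2:S(20), P3:I | bus: none
[23] P3: store L2 := 68 | P0:I, P1:I, P2:I, P3:M(68) | bus: BusRdX,Flush
[24] P2: load  L3 | P0:I, P1:S(16), P2:S(16), P3:I | bus: BusRd,Flush
[25] P3: load  L2 | P0:I, P1:I, P2:I, P3:M(68) | bus: none
[26] P1: store L4 := 11 | P0:I, P1:M(11), P2:I, P3:I | bus: BusRdX,Flush
[27] P0: load  L2 | P0:S(68), P1:I, P2:I, P3:S(68) | bus: BusRd,Flush

state = S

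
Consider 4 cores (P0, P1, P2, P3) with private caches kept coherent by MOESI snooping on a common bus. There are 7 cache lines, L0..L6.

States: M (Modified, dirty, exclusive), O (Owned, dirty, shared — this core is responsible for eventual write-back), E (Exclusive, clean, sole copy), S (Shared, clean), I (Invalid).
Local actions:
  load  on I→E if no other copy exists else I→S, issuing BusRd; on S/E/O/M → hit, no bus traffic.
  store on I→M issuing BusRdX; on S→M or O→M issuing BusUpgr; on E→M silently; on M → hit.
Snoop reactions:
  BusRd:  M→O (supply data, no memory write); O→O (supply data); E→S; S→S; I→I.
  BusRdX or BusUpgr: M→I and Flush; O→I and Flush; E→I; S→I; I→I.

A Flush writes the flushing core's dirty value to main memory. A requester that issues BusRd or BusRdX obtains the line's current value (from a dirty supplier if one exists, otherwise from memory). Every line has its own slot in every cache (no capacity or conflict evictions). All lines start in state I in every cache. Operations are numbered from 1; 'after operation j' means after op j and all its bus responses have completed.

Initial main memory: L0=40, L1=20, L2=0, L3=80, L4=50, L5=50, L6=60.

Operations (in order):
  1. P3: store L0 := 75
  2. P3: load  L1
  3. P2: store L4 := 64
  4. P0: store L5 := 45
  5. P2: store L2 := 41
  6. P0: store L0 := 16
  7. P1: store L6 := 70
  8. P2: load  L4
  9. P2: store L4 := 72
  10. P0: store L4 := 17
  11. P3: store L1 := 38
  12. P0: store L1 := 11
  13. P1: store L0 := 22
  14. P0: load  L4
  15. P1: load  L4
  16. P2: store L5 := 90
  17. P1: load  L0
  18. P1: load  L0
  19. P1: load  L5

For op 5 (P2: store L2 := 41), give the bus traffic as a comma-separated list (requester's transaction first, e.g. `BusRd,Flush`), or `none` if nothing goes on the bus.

1. P3: store L0 := 75  bus=[BusRdX]  L0: P0=I P1=I P2=I P3=M  mem[L0]=40
2. P3: load  L1  bus=[BusRd]  L1: P0=I P1=I P2=I P3=E  mem[L1]=20
3. P2: store L4 := 64  bus=[BusRdX]  L4: P0=I P1=I P2=M P3=I  mem[L4]=50
4. P0: store L5 := 45  bus=[BusRdX]  L5: P0=M P1=I P2=I P3=I  mem[L5]=50
5. P2: store L2 := 41  bus=[BusRdX]  L2: P0=I P1=I P2=M P3=I  mem[L2]=0
6. P0: store L0 := 16  bus=[BusRdX,Flush]  L0: P0=M P1=I P2=I P3=I  mem[L0]=75
7. P1: store L6 := 70  bus=[BusRdX]  L6: P0=I P1=M P2=I P3=I  mem[L6]=60
8. P2: load  L4  bus=[-]  L4: P0=I P1=I P2=M P3=I  mem[L4]=50
9. P2: store L4 := 72  bus=[-]  L4: P0=I P1=I P2=M P3=I  mem[L4]=50
10. P0: store L4 := 17  bus=[BusRdX,Flush]  L4: P0=M P1=I P2=I P3=I  mem[L4]=72
11. P3: store L1 := 38  bus=[-]  L1: P0=I P1=I P2=I P3=M  mem[L1]=20
12. P0: store L1 := 11  bus=[BusRdX,Flush]  L1: P0=M P1=I P2=I P3=I  mem[L1]=38
13. P1: store L0 := 22  bus=[BusRdX,Flush]  L0: P0=I P1=M P2=I P3=I  mem[L0]=16
14. P0: load  L4  bus=[-]  L4: P0=M P1=I P2=I P3=I  mem[L4]=72
15. P1: load  L4  bus=[BusRd]  L4: P0=O P1=S P2=I P3=I  mem[L4]=72
16. P2: store L5 := 90  bus=[BusRdX,Flush]  L5: P0=I P1=I P2=M P3=I  mem[L5]=45
17. P1: load  L0  bus=[-]  L0: P0=I P1=M P2=I P3=I  mem[L0]=16
18. P1: load  L0  bus=[-]  L0: P0=I P1=M P2=I P3=I  mem[L0]=16
19. P1: load  L5  bus=[BusRd]  L5: P0=I P1=S P2=O P3=I  mem[L5]=45

bus = BusRdX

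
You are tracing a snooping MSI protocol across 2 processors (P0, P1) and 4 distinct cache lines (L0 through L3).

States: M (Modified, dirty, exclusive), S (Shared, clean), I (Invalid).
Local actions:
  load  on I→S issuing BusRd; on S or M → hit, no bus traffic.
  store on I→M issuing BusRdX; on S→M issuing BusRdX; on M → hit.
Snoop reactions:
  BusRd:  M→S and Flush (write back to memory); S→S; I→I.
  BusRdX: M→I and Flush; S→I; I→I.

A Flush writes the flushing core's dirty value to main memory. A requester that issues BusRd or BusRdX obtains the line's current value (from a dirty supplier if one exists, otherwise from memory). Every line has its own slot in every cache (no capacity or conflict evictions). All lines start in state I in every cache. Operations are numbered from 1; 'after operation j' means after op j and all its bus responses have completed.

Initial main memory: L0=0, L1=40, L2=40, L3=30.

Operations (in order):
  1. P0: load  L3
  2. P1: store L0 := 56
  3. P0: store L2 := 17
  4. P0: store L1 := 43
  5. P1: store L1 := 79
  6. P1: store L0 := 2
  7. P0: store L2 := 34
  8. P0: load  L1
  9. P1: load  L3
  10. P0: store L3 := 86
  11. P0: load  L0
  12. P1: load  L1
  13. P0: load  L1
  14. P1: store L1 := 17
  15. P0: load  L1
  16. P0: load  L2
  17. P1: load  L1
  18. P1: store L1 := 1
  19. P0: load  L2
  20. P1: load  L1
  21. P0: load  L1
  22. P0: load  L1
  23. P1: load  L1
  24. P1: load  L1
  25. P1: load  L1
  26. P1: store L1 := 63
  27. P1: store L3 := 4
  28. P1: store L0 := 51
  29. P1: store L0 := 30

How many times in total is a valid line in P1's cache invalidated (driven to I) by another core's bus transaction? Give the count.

1. P0: load  L3  bus=[BusRd]  L3: P0=S P1=I  mem[L3]=30
2. P1: store L0 := 56  bus=[BusRdX]  L0: P0=I P1=M  mem[L0]=0
3. P0: store L2 := 17  bus=[BusRdX]  L2: P0=M P1=I  mem[L2]=40
4. P0: store L1 := 43  bus=[BusRdX]  L1: P0=M P1=I  mem[L1]=40
5. P1: store L1 := 79  bus=[BusRdX,Flush]  L1: P0=I P1=M  mem[L1]=43
6. P1: store L0 := 2  bus=[-]  L0: P0=I P1=M  mem[L0]=0
7. P0: store L2 := 34  bus=[-]  L2: P0=M P1=I  mem[L2]=40
8. P0: load  L1  bus=[BusRd,Flush]  L1: P0=S P1=S  mem[L1]=79
9. P1: load  L3  bus=[BusRd]  L3: P0=S P1=S  mem[L3]=30
10. P0: store L3 := 86  bus=[BusRdX]  L3: P0=M P1=I  mem[L3]=30
11. P0: load  L0  bus=[BusRd,Flush]  L0: P0=S P1=S  mem[L0]=2
12. P1: load  L1  bus=[-]  L1: P0=S P1=S  mem[L1]=79
13. P0: load  L1  bus=[-]  L1: P0=S P1=S  mem[L1]=79
14. P1: store L1 := 17  bus=[BusRdX]  L1: P0=I P1=M  mem[L1]=79
15. P0: load  L1  bus=[BusRd,Flush]  L1: P0=S P1=S  mem[L1]=17
16. P0: load  L2  bus=[-]  L2: P0=M P1=I  mem[L2]=40
17. P1: load  L1  bus=[-]  L1: P0=S P1=S  mem[L1]=17
18. P1: store L1 := 1  bus=[BusRdX]  L1: P0=I P1=M  mem[L1]=17
19. P0: load  L2  bus=[-]  L2: P0=M P1=I  mem[L2]=40
20. P1: load  L1  bus=[-]  L1: P0=I P1=M  mem[L1]=17
21. P0: load  L1  bus=[BusRd,Flush]  L1: P0=S P1=S  mem[L1]=1
22. P0: load  L1  bus=[-]  L1: P0=S P1=S  mem[L1]=1
23. P1: load  L1  bus=[-]  L1: P0=S P1=S  mem[L1]=1
24. P1: load  L1  bus=[-]  L1: P0=S P1=S  mem[L1]=1
25. P1: load  L1  bus=[-]  L1: P0=S P1=S  mem[L1]=1
26. P1: store L1 := 63  bus=[BusRdX]  L1: P0=I P1=M  mem[L1]=1
27. P1: store L3 := 4  bus=[BusRdX,Flush]  L3: P0=I P1=M  mem[L3]=86
28. P1: store L0 := 51  bus=[BusRdX]  L0: P0=I P1=M  mem[L0]=2
29. P1: store L0 := 30  bus=[-]  L0: P0=I P1=M  mem[L0]=2

invalidations = 1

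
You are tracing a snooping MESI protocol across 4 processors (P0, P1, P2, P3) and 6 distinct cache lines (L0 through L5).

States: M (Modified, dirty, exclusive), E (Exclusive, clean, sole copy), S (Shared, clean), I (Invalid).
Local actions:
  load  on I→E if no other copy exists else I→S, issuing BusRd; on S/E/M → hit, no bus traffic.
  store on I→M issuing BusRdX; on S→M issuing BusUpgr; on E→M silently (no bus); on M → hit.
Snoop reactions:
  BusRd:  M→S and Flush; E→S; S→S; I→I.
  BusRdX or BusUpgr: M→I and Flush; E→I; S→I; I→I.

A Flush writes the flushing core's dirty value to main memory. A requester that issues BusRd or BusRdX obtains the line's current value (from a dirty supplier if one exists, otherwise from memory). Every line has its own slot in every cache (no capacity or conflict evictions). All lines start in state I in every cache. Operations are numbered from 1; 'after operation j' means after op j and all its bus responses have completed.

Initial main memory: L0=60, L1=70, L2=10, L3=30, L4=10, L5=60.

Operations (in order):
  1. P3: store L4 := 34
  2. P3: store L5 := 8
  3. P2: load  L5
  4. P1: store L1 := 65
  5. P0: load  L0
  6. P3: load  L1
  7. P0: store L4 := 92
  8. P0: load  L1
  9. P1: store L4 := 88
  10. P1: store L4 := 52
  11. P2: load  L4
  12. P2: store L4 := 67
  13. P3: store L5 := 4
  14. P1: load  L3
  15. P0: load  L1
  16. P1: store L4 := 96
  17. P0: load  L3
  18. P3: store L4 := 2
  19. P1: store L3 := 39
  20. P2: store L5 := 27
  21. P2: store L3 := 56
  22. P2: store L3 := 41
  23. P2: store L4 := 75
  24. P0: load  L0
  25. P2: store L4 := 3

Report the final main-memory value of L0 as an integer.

  op1 P3: store L4 := 34 → I/I/I/M on L4; bus BusRdX; mem=10
  op2 P3: store L5 := 8 → I/I/I/M on L5; bus BusRdX; mem=60
  op3 P2: load  L5 → I/I/S/S on L5; bus BusRd Flush; mem=8
  op4 P1: store L1 := 65 → I/M/I/I on L1; bus BusRdX; mem=70
  op5 P0: load  L0 → E/I/I/I on L0; bus BusRd; mem=60
  op6 P3: load  L1 → I/S/I/S on L1; bus BusRd Flush; mem=65
  op7 P0: store L4 := 92 → M/I/I/I on L4; bus BusRdX Flush; mem=34
  op8 P0: load  L1 → S/S/I/S on L1; bus BusRd; mem=65
  op9 P1: store L4 := 88 → I/M/I/I on L4; bus BusRdX Flush; mem=92
  op10 P1: store L4 := 52 → I/M/I/I on L4; bus (none); mem=92
  op11 P2: load  L4 → I/S/S/I on L4; bus BusRd Flush; mem=52
  op12 P2: store L4 := 67 → I/I/M/I on L4; bus BusUpgr; mem=52
  op13 P3: store L5 := 4 → I/I/I/M on L5; bus BusUpgr; mem=8
  op14 P1: load  L3 → I/E/I/I on L3; bus BusRd; mem=30
  op15 P0: load  L1 → S/S/I/S on L1; bus (none); mem=65
  op16 P1: store L4 := 96 → I/M/I/I on L4; bus BusRdX Flush; mem=67
  op17 P0: load  L3 → S/S/I/I on L3; bus BusRd; mem=30
  op18 P3: store L4 := 2 → I/I/I/M on L4; bus BusRdX Flush; mem=96
  op19 P1: store L3 := 39 → I/M/I/I on L3; bus BusUpgr; mem=30
  op20 P2: store L5 := 27 → I/I/M/I on L5; bus BusRdX Flush; mem=4
  op21 P2: store L3 := 56 → I/I/M/I on L3; bus BusRdX Flush; mem=39
  op22 P2: store L3 := 41 → I/I/M/I on L3; bus (none); mem=39
  op23 P2: store L4 := 75 → I/I/M/I on L4; bus BusRdX Flush; mem=2
  op24 P0: load  L0 → E/I/I/I on L0; bus (none); mem=60
  op25 P2: store L4 := 3 → I/I/M/I on L4; bus (none); mem=2

memory[L0] = 60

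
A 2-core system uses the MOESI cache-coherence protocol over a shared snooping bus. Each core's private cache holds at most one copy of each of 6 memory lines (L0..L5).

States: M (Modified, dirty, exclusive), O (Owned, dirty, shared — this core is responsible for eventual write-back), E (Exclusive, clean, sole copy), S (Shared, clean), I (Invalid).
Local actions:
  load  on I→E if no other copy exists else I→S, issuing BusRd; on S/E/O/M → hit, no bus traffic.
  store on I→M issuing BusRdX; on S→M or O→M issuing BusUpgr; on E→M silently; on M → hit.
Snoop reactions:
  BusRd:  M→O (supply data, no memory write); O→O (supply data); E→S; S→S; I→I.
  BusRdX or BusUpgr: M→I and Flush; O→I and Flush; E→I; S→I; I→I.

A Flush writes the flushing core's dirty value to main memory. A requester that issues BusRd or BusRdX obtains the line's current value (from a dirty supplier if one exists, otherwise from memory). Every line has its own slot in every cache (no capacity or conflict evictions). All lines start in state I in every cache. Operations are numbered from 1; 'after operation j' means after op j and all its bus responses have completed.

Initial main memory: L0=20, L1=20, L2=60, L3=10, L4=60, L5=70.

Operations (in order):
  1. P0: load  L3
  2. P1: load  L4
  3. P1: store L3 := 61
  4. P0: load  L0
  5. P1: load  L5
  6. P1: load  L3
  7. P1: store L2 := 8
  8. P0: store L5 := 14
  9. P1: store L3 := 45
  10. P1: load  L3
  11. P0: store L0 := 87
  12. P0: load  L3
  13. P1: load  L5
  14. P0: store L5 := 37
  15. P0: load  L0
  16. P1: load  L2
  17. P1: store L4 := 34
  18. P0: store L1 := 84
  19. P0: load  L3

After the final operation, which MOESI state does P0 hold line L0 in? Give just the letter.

step 1: P0: load  L3  ⟶  EI  (L3)  txn=BusRd  M[L3]=10
step 2: P1: load  L4  ⟶  IE  (L4)  txn=BusRd  M[L4]=60
step 3: P1: store L3 := 61  ⟶  IM  (L3)  txn=BusRdX  M[L3]=10
step 4: P0: load  L0  ⟶  EI  (L0)  txn=BusRd  M[L0]=20
step 5: P1: load  L5  ⟶  IE  (L5)  txn=BusRd  M[L5]=70
step 6: P1: load  L3  ⟶  IM  (L3)  txn=∅  M[L3]=10
step 7: P1: store L2 := 8  ⟶  IM  (L2)  txn=BusRdX  M[L2]=60
step 8: P0: store L5 := 14  ⟶  MI  (L5)  txn=BusRdX  M[L5]=70
step 9: P1: store L3 := 45  ⟶  IM  (L3)  txn=∅  M[L3]=10
step 10: P1: load  L3  ⟶  IM  (L3)  txn=∅  M[L3]=10
step 11: P0: store L0 := 87  ⟶  MI  (L0)  txn=∅  M[L0]=20
step 12: P0: load  L3  ⟶  SO  (L3)  txn=BusRd  M[L3]=10
step 13: P1: load  L5  ⟶  OS  (L5)  txn=BusRd  M[L5]=70
step 14: P0: store L5 := 37  ⟶  MI  (L5)  txn=BusUpgr  M[L5]=70
step 15: P0: load  L0  ⟶  MI  (L0)  txn=∅  M[L0]=20
step 16: P1: load  L2  ⟶  IM  (L2)  txn=∅  M[L2]=60
step 17: P1: store L4 := 34  ⟶  IM  (L4)  txn=∅  M[L4]=60
step 18: P0: store L1 := 84  ⟶  MI  (L1)  txn=BusRdX  M[L1]=20
step 19: P0: load  L3  ⟶  SO  (L3)  txn=∅  M[L3]=10

state = M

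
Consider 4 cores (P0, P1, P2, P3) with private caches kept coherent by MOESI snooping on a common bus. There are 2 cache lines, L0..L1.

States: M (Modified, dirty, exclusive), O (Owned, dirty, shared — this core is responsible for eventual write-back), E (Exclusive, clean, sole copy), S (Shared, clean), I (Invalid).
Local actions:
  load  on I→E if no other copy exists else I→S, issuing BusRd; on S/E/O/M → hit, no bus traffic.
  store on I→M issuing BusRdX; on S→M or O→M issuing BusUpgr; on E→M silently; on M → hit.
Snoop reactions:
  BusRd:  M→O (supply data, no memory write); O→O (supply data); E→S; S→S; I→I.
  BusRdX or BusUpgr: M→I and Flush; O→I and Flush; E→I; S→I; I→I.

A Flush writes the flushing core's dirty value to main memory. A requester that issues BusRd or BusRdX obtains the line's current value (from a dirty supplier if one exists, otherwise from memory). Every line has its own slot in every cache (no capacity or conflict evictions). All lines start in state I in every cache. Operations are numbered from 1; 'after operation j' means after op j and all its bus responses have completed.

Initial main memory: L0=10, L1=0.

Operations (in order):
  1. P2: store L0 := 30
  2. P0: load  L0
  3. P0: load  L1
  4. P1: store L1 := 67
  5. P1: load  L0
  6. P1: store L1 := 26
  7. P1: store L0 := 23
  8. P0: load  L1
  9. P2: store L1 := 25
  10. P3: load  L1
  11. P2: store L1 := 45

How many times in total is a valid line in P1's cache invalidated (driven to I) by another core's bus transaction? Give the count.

invalidations = 1

step 1: P2: store L0 := 30  ⟶  IIMI  (L0)  txn=BusRdX  M[L0]=10
step 2: P0: load  L0  ⟶  SIOI  (L0)  txn=BusRd  M[L0]=10
step 3: P0: load  L1  ⟶  EIII  (L1)  txn=BusRd  M[L1]=0
step 4: P1: store L1 := 67  ⟶  IMII  (L1)  txn=BusRdX  M[L1]=0
step 5: P1: load  L0  ⟶  SSOI  (L0)  txn=BusRd  M[L0]=10
step 6: P1: store L1 := 26  ⟶  IMII  (L1)  txn=∅  M[L1]=0
step 7: P1: store L0 := 23  ⟶  IMII  (L0)  txn=BusUpgr+Flush  M[L0]=30
step 8: P0: load  L1  ⟶  SOII  (L1)  txn=BusRd  M[L1]=0
step 9: P2: store L1 := 25  ⟶  IIMI  (L1)  txn=BusRdX+Flush  M[L1]=26
step 10: P3: load  L1  ⟶  IIOS  (L1)  txn=BusRd  M[L1]=26
step 11: P2: store L1 := 45  ⟶  IIMI  (L1)  txn=BusUpgr  M[L1]=26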